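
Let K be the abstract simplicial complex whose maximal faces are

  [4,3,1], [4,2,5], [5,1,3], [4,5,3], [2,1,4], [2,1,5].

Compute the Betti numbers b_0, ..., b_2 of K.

b_0 = 1, b_1 = 0, b_2 = 1.

Order the vertices as 1 < 2 < 3 < 4 < 5. Listing each simplex with vertices in this order, K has dimension 2 with simplices:

  0-simplices (5): [1], [2], [3], [4], [5]
  1-simplices (9): [1,2], [1,3], [1,4], [1,5], [2,4], [2,5], [3,4], [3,5], [4,5]
  2-simplices (6): [1,2,4], [1,2,5], [1,3,4], [1,3,5], [2,4,5], [3,4,5]

giving chain groups C_0 ≅ Z^5, C_1 ≅ Z^9, C_2 ≅ Z^6.

∂_1: C_1 → C_0 is given by ∂[p,q] = [q] − [p].
The resulting 5×9 matrix has rank 4, and its Smith normal form has invariant factors (1,1,1,1).

The boundary map ∂_2: C_2 → C_1 sends each 2-simplex [p,q,r] to [q,r] − [p,r] + [p,q]. For instance
  ∂[3,4,5] = [4,5] − [3,5] + [3,4],
  ∂[1,3,5] = [3,5] − [1,5] + [1,3].
The 9×6 boundary matrix has rank 5 and Smith normal form diag(1,1,1,1,1).

Computing H_k = (kernel of ∂_k) / (image of ∂_{k+1}):

  H_0: rank C_0 − rank ∂_1 = 5 − 4 = 1, and the invariant factors of ∂_1 are all 1, so H_0 ≅ Z.
  H_1: rank ker ∂_1 − rank ∂_2 = (9 − 4) − 5 = 0, and the invariant factors of ∂_2 are all 1, so H_1 ≅ 0.
  H_2: rank ker ∂_2 − rank ∂_3 = (6 − 5) − 0 = 1, and there is no ∂_3, so H_2 ≅ Z.

As a check, the Euler characteristic is 5 − 9 + 6 = 2, which agrees with 1 − 0 + 1 = 2.
(K is a triangulation of the 2-sphere S^2.)

Hence the Betti numbers are b_0 = 1, b_1 = 0, b_2 = 1.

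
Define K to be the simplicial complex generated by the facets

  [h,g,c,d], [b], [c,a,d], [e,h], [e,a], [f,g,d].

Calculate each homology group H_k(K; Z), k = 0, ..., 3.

Take the total order a < b < c < d < e < f < g < h on the vertex set. Then K (dimension 3) consists of the simplices:

  0-simplices (8): a, b, c, d, e, f, g, h
  1-simplices (12): ac, ad, ae, cd, cg, ch, df, dg, dh, eh, fg, gh
  2-simplices (6): acd, cdg, cdh, cgh, dfg, dgh
  3-simplices (1): cdgh

giving chain groups C_0 ≅ Z^8, C_1 ≅ Z^12, C_2 ≅ Z^6, C_3 ≅ Z^1.

∂_1: C_1 → C_0 is given by ∂[p,q] = [q] − [p]. For instance
  ∂dh = h − d.
The 8×12 boundary matrix has rank 6 and Smith normal form diag(1,1,1,1,1,1).

The boundary map ∂_2: C_2 → C_1 acts by ∂[p,q,r] = [q,r] − [p,r] + [p,q]. For instance
  ∂dfg = fg − dg + df,
  ∂dgh = gh − dh + dg.
The resulting 12×6 matrix has rank 5, and its Smith normal form has invariant factors (1,1,1,1,1).

∂_3: C_3 → C_2 sends each 3-simplex σ to the alternating sum Σ_i (−1)^i (σ with its i-th vertex removed). For instance
  ∂cdgh = dgh − cgh + cdh − cdg.
This gives a 6×1 integer matrix of rank 1; reducing to Smith normal form yields diagonal entries (1).

From H_k ≅ ker(∂_k) / im(∂_{k+1}) we obtain:

  H_0: rank C_0 − rank ∂_1 = 8 − 6 = 2, and the invariant factors of ∂_1 are all 1, so H_0 = Z^2.
  H_1: rank ker ∂_1 − rank ∂_2 = (12 − 6) − 5 = 1, and the invariant factors of ∂_2 are all 1, so H_1 = Z.
  H_2: rank ker ∂_2 − rank ∂_3 = (6 − 5) − 1 = 0, and the invariant factors of ∂_3 are all 1, so H_2 = 0.
  H_3: rank ker ∂_3 − rank ∂_4 = (1 − 1) − 0 = 0, and there is no ∂_4, so H_3 = 0.

H_0 = Z^2,  H_1 = Z,  H_2 = 0,  H_3 = 0.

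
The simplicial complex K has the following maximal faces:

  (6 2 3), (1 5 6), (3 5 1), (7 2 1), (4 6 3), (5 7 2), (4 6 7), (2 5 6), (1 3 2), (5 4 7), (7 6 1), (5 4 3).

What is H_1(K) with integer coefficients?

Take the total order 1 < 2 < 3 < 4 < 5 < 6 < 7 on the vertex set. Then K (dimension 2) consists of the simplices:

  0-simplices (7): [1], [2], [3], [4], [5], [6], [7]
  1-simplices (18): [1,2], [1,3], [1,5], [1,6], [1,7], [2,3], [2,5], [2,6], [2,7], [3,4], [3,5], [3,6], [4,5], [4,6], [4,7], [5,6], [5,7], [6,7]
  2-simplices (12): [1,2,3], [1,2,7], [1,3,5], [1,5,6], [1,6,7], [2,3,6], [2,5,6], [2,5,7], [3,4,5], [3,4,6], [4,5,7], [4,6,7]

giving chain groups C_0 ≅ Z^7, C_1 ≅ Z^18, C_2 ≅ Z^12.

The boundary map ∂_1: C_1 → C_0 maps an edge to its endpoints' difference, ∂[p,q] = q − p.
The resulting 7×18 matrix has rank 6, and its Smith normal form has invariant factors (1,1,1,1,1,1).

Boundary ∂_2: C_2 → C_1 maps a triangle to the signed sum of its edges. For instance
  ∂[1,2,3] = [2,3] − [1,3] + [1,2],
  ∂[4,6,7] = [6,7] − [4,7] + [4,6].
This gives a 18×12 integer matrix of rank 12; reducing to Smith normal form yields diagonal entries (1,1,1,1,1,1,1,1,1,1,1,2).

From H_k ≅ ker(∂_k) / im(∂_{k+1}) we obtain:

  H_1: rank ker ∂_1 − rank ∂_2 = (18 − 6) − 12 = 0, and ∂_2 has invariant factor 2 > 1, so H_1 ≅ Z_2.

H_1 ≅ Z_2.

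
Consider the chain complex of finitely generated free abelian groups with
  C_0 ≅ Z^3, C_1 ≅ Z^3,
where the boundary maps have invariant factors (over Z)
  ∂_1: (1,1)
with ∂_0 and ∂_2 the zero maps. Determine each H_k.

H_0 = Z,  H_1 = Z.

H_0: b_0 = 3 − 0 − 2 = 1; torsion from ∂_1 factors > 1: none. So H_0 = Z.
H_1: b_1 = 3 − 2 − 0 = 1; torsion from ∂_2 factors > 1: none. So H_1 = Z.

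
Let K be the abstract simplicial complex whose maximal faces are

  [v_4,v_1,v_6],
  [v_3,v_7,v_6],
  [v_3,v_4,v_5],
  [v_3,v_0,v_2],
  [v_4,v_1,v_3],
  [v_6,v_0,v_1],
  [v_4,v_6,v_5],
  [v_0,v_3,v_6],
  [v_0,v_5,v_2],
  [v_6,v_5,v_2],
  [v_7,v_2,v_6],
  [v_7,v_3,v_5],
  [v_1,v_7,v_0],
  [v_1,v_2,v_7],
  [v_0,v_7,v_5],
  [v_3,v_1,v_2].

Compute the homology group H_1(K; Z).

Fix the vertex order v_0 < v_1 < v_2 < v_3 < v_4 < v_5 < v_6 < v_7 and write every simplex with vertices in increasing order. Then dim K = 2 and the simplices of K are:

  0-simplices (8): [v_0], [v_1], [v_2], [v_3], [v_4], [v_5], [v_6], [v_7]
  1-simplices (24): (24 of them)
  2-simplices (16): (16 of them)

Hence C_0 ≅ Z^8, C_1 ≅ Z^24, C_2 ≅ Z^16.

Boundary ∂_1: C_1 → C_0 maps an edge to its endpoints' difference, ∂[p,q] = q − p. For instance
  ∂[v_4,v_6] = [v_6] − [v_4].
The resulting 8×24 matrix has rank 7, and its Smith normal form has invariant factors (1,1,1,1,1,1,1).

The boundary map ∂_2: C_2 → C_1 acts by ∂[p,q,r] = [q,r] − [p,r] + [p,q]. For instance
  ∂[v_0,v_5,v_7] = [v_5,v_7] − [v_0,v_7] + [v_0,v_5],
  ∂[v_2,v_6,v_7] = [v_6,v_7] − [v_2,v_7] + [v_2,v_6].
This gives a 24×16 integer matrix of rank 15; reducing to Smith normal form yields diagonal entries (1,1,1,1,1,1,1,1,1,1,1,1,1,1,1).

Now H_k = ker ∂_k / im ∂_{k+1}, so:

  H_1: rank ker ∂_1 − rank ∂_2 = (24 − 7) − 15 = 2, and the invariant factors of ∂_2 are all 1, so H_1 ≅ Z^2.

(K is a triangulation of the torus T^2.)

H_1 ≅ Z^2.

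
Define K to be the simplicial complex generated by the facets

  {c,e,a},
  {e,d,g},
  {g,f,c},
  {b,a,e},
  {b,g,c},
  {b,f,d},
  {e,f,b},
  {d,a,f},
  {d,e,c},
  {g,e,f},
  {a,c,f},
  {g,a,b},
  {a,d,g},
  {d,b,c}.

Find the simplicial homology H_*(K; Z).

H_0 ≅ Z,  H_1 ≅ Z^2,  H_2 ≅ Z.

Take the total order a < b < c < d < e < f < g on the vertex set. Then K (dimension 2) consists of the simplices:

  0-simplices (7): a, b, c, d, e, f, g
  1-simplices (21): ab, ac, ad, ae, af, ag, bc, bd, be, bf, bg, cd, ce, cf, cg, de, df, dg, ef, eg, fg
  2-simplices (14): abe, abg, ace, acf, adf, adg, bcd, bcg, bdf, bef, cde, cfg, deg, efg

giving chain groups C_0 ≅ Z^7, C_1 ≅ Z^21, C_2 ≅ Z^14.

The boundary map ∂_1: C_1 → C_0 is given by ∂[p,q] = [q] − [p]. For instance
  ∂ef = f − e.
As a 7×21 matrix over Z this has rank 6, with invariant factors (1,1,1,1,1,1).

Boundary ∂_2: C_2 → C_1 sends each 2-simplex [p,q,r] to [q,r] − [p,r] + [p,q]. For instance
  ∂bcd = cd − bd + bc,
  ∂ace = ce − ae + ac.
As a 21×14 matrix over Z this has rank 13, with invariant factors (1,1,1,1,1,1,1,1,1,1,1,1,1).

From H_k ≅ ker(∂_k) / im(∂_{k+1}) we obtain:

  H_0: rank C_0 − rank ∂_1 = 7 − 6 = 1, and the invariant factors of ∂_1 are all 1, so H_0 ≅ Z.
  H_1: rank ker ∂_1 − rank ∂_2 = (21 − 6) − 13 = 2, and the invariant factors of ∂_2 are all 1, so H_1 ≅ Z^2.
  H_2: rank ker ∂_2 − rank ∂_3 = (14 − 13) − 0 = 1, and there is no ∂_3, so H_2 ≅ Z.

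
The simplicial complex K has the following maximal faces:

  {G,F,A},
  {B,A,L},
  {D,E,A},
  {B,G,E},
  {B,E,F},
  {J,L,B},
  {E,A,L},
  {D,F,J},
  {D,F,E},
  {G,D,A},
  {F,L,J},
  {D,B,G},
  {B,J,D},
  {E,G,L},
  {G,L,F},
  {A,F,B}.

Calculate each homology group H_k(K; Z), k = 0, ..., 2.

Fix the vertex order A < B < D < E < F < G < J < L and write every simplex with vertices in increasing order. Then dim K = 2 and the simplices of K are:

  0-simplices (8): A, B, D, E, F, G, J, L
  1-simplices (24): AB, AD, AE, AF, AG, AL, BD, BE, BF, BG, BJ, BL, DE, DF, DG, DJ, EF, EG, EL, FG, FJ, FL, GL, JL
  2-simplices (16): ABF, ABL, ADE, ADG, AEL, AFG, BDG, BDJ, BEF, BEG, BJL, DEF, DFJ, EGL, FGL, FJL

so the chain groups are C_0 ≅ Z^8, C_1 ≅ Z^24, C_2 ≅ Z^16.

The boundary map ∂_1: C_1 → C_0 maps an edge to its endpoints' difference, ∂[p,q] = q − p. For instance
  ∂DE = E − D.
The resulting 8×24 matrix has rank 7, and its Smith normal form has invariant factors (1,1,1,1,1,1,1).

The boundary map ∂_2: C_2 → C_1 acts by ∂[p,q,r] = [q,r] − [p,r] + [p,q]. For instance
  ∂BDG = DG − BG + BD,
  ∂ADG = DG − AG + AD.
The 24×16 boundary matrix has rank 15 and Smith normal form diag(1,1,1,1,1,1,1,1,1,1,1,1,1,1,1).

Now H_k = ker ∂_k / im ∂_{k+1}, so:

  H_0: rank C_0 − rank ∂_1 = 8 − 7 = 1, and the invariant factors of ∂_1 are all 1, so H_0 = Z.
  H_1: rank ker ∂_1 − rank ∂_2 = (24 − 7) − 15 = 2, and the invariant factors of ∂_2 are all 1, so H_1 = Z^2.
  H_2: rank ker ∂_2 − rank ∂_3 = (16 − 15) − 0 = 1, and there is no ∂_3, so H_2 = Z.

As a check, the Euler characteristic is 8 − 24 + 16 = 0, which agrees with 1 − 2 + 1 = 0.

H_0 = Z,  H_1 = Z^2,  H_2 = Z.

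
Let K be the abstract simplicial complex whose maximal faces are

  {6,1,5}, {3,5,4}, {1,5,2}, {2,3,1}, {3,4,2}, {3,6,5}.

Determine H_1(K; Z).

We work with the vertex ordering 1 < 2 < 3 < 4 < 5 < 6. The simplices of K, each written with vertices in increasing order, are:

  0-simplices (6): [1], [2], [3], [4], [5], [6]
  1-simplices (12): [1,2], [1,3], [1,5], [1,6], [2,3], [2,4], [2,5], [3,4], [3,5], [3,6], [4,5], [5,6]
  2-simplices (6): [1,2,3], [1,2,5], [1,5,6], [2,3,4], [3,4,5], [3,5,6]

so the chain groups are C_0 ≅ Z^6, C_1 ≅ Z^12, C_2 ≅ Z^6.

The boundary map ∂_1: C_1 → C_0 maps an edge to its endpoints' difference, ∂[p,q] = q − p.
As a 6×12 matrix over Z this has rank 5, with invariant factors (1,1,1,1,1).

The boundary map ∂_2: C_2 → C_1 maps a triangle to the signed sum of its edges. For instance
  ∂[1,2,5] = [2,5] − [1,5] + [1,2],
  ∂[1,5,6] = [5,6] − [1,6] + [1,5].
The 12×6 boundary matrix has rank 6 and Smith normal form diag(1,1,1,1,1,1).

Computing H_k = (kernel of ∂_k) / (image of ∂_{k+1}):

  H_1: rank ker ∂_1 − rank ∂_2 = (12 − 5) − 6 = 1, and the invariant factors of ∂_2 are all 1, so H_1 ≅ Z.

(K is a triangulation of the cylinder S^1 x I.)

H_1 = Z.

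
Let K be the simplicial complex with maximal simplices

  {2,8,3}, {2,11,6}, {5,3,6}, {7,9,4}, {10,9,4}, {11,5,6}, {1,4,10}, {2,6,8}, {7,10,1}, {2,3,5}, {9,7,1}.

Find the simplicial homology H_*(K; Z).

Take the total order 1 < 2 < 3 < 4 < 5 < 6 < 7 < 8 < 9 < 10 < 11 on the vertex set. Then K (dimension 2) consists of the simplices:

  0-simplices (11): [1], [2], [3], [4], [5], [6], [7], [8], [9], [10], [11]
  1-simplices (22): [1,4], [1,7], [1,9], [1,10], [2,3], [2,5], [2,6], [2,8], [2,11], [3,5], [3,6], [3,8], [4,7], [4,9], [4,10], [5,6], [5,11], [6,8], [6,11], [7,9], [7,10], [9,10]
  2-simplices (11): [1,4,10], [1,7,9], [1,7,10], [2,3,5], [2,3,8], [2,6,8], [2,6,11], [3,5,6], [4,7,9], [4,9,10], [5,6,11]

so the chain groups are C_0 ≅ Z^11, C_1 ≅ Z^22, C_2 ≅ Z^11.

∂_1: C_1 → C_0 maps an edge to its endpoints' difference, ∂[p,q] = q − p. For instance
  ∂[3,5] = [5] − [3].
The resulting 11×22 matrix has rank 9, and its Smith normal form has invariant factors (1,1,1,1,1,1,1,1,1).

Boundary ∂_2: C_2 → C_1 sends each 2-simplex [p,q,r] to [q,r] − [p,r] + [p,q]. For instance
  ∂[2,3,5] = [3,5] − [2,5] + [2,3],
  ∂[5,6,11] = [6,11] − [5,11] + [5,6].
The resulting 22×11 matrix has rank 11, and its Smith normal form has invariant factors (1,1,1,1,1,1,1,1,1,1,1).

Now H_k = ker ∂_k / im ∂_{k+1}, so:

  H_0: rank C_0 − rank ∂_1 = 11 − 9 = 2, and the invariant factors of ∂_1 are all 1, so H_0 = Z^2.
  H_1: rank ker ∂_1 − rank ∂_2 = (22 − 9) − 11 = 2, and the invariant factors of ∂_2 are all 1, so H_1 = Z^2.
  H_2: rank ker ∂_2 − rank ∂_3 = (11 − 11) − 0 = 0, and there is no ∂_3, so H_2 = 0.

As a check, the Euler characteristic is 11 − 22 + 11 = 0, which agrees with 2 − 2 + 0 = 0.

H_0 = Z^2,  H_1 = Z^2,  H_2 = 0.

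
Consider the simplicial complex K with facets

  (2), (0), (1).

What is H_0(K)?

Order the vertices as 0 < 1 < 2. Listing each simplex with vertices in this order, K has dimension 0 with simplices:

  0-simplices (3): [0], [1], [2]

giving chain groups C_0 ≅ Z^3.

Reading off H_k = ker ∂_k / im ∂_{k+1}:

  H_0: rank C_0 − rank ∂_1 = 3 − 0 = 3, and there is no ∂_1, so H_0 = Z^3.

H_0 = Z^3.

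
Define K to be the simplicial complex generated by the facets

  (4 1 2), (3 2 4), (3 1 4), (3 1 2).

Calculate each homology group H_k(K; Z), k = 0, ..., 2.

H_0 ≅ Z,  H_1 = 0,  H_2 ≅ Z.

We work with the vertex ordering 1 < 2 < 3 < 4. The simplices of K, each written with vertices in increasing order, are:

  0-simplices (4): [1], [2], [3], [4]
  1-simplices (6): [1,2], [1,3], [1,4], [2,3], [2,4], [3,4]
  2-simplices (4): [1,2,3], [1,2,4], [1,3,4], [2,3,4]

so the chain groups are C_0 ≅ Z^4, C_1 ≅ Z^6, C_2 ≅ Z^4.

Boundary ∂_1: C_1 → C_0 sends each edge [p,q] (with p < q) to q − p. For instance
  ∂[1,2] = [2] − [1].
This gives a 4×6 integer matrix of rank 3; reducing to Smith normal form yields diagonal entries (1,1,1).

∂_2: C_2 → C_1 acts by ∂[p,q,r] = [q,r] − [p,r] + [p,q]. For instance
  ∂[1,2,3] = [2,3] − [1,3] + [1,2],
  ∂[2,3,4] = [3,4] − [2,4] + [2,3].
As a 6×4 matrix over Z this has rank 3, with invariant factors (1,1,1).

Now H_k = ker ∂_k / im ∂_{k+1}, so:

  H_0: rank C_0 − rank ∂_1 = 4 − 3 = 1, and the invariant factors of ∂_1 are all 1, so H_0 = Z.
  H_1: rank ker ∂_1 − rank ∂_2 = (6 − 3) − 3 = 0, and the invariant factors of ∂_2 are all 1, so H_1 = 0.
  H_2: rank ker ∂_2 − rank ∂_3 = (4 − 3) − 0 = 1, and there is no ∂_3, so H_2 = Z.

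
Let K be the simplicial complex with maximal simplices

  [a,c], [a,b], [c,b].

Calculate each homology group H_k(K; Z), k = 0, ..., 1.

Take the total order a < b < c on the vertex set. Then K (dimension 1) consists of the simplices:

  0-simplices (3): a, b, c
  1-simplices (3): ab, ac, bc

giving chain groups C_0 ≅ Z^3, C_1 ≅ Z^3.

∂_1: C_1 → C_0 maps an edge to its endpoints' difference, ∂[p,q] = q − p. For instance
  ∂ab = b − a.
As a 3×3 matrix over Z this has rank 2, with invariant factors (1,1).

From H_k ≅ ker(∂_k) / im(∂_{k+1}) we obtain:

  H_0: rank C_0 − rank ∂_1 = 3 − 2 = 1, and the invariant factors of ∂_1 are all 1, so H_0 ≅ Z.
  H_1: rank ker ∂_1 − rank ∂_2 = (3 − 2) − 0 = 1, and there is no ∂_2, so H_1 ≅ Z.

As a check, the Euler characteristic is 3 − 3 = 0, which agrees with 1 − 1 = 0.

H_0 ≅ Z,  H_1 ≅ Z.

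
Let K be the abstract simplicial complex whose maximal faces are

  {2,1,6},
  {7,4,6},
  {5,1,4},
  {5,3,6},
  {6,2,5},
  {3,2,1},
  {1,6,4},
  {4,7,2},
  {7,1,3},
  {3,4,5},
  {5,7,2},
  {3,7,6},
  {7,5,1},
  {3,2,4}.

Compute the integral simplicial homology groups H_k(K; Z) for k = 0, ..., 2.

Fix the vertex order 1 < 2 < 3 < 4 < 5 < 6 < 7 and write every simplex with vertices in increasing order. Then dim K = 2 and the simplices of K are:

  0-simplices (7): [1], [2], [3], [4], [5], [6], [7]
  1-simplices (21): [1,2], [1,3], [1,4], [1,5], [1,6], [1,7], [2,3], [2,4], [2,5], [2,6], [2,7], [3,4], [3,5], [3,6], [3,7], [4,5], [4,6], [4,7], [5,6], [5,7], [6,7]
  2-simplices (14): [1,2,3], [1,2,6], [1,3,7], [1,4,5], [1,4,6], [1,5,7], [2,3,4], [2,4,7], [2,5,6], [2,5,7], [3,4,5], [3,5,6], [3,6,7], [4,6,7]

giving chain groups C_0 ≅ Z^7, C_1 ≅ Z^21, C_2 ≅ Z^14.

The boundary map ∂_1: C_1 → C_0 sends each edge [p,q] (with p < q) to q − p. For instance
  ∂[2,6] = [6] − [2].
The resulting 7×21 matrix has rank 6, and its Smith normal form has invariant factors (1,1,1,1,1,1).

The boundary map ∂_2: C_2 → C_1 acts by ∂[p,q,r] = [q,r] − [p,r] + [p,q]. For instance
  ∂[1,2,3] = [2,3] − [1,3] + [1,2],
  ∂[2,4,7] = [4,7] − [2,7] + [2,4].
As a 21×14 matrix over Z this has rank 13, with invariant factors (1,1,1,1,1,1,1,1,1,1,1,1,1).

Computing H_k = (kernel of ∂_k) / (image of ∂_{k+1}):

  H_0: rank C_0 − rank ∂_1 = 7 − 6 = 1, and the invariant factors of ∂_1 are all 1, so H_0 ≅ Z.
  H_1: rank ker ∂_1 − rank ∂_2 = (21 − 6) − 13 = 2, and the invariant factors of ∂_2 are all 1, so H_1 ≅ Z^2.
  H_2: rank ker ∂_2 − rank ∂_3 = (14 − 13) − 0 = 1, and there is no ∂_3, so H_2 ≅ Z.

As a check, the Euler characteristic is 7 − 21 + 14 = 0, which agrees with 1 − 2 + 1 = 0.

H_0 = Z,  H_1 = Z^2,  H_2 = Z.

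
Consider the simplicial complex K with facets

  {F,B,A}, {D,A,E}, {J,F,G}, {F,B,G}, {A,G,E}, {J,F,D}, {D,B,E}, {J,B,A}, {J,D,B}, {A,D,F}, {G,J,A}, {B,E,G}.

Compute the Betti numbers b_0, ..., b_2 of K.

Fix the vertex order A < B < D < E < F < G < J and write every simplex with vertices in increasing order. Then dim K = 2 and the simplices of K are:

  0-simplices (7): A, B, D, E, F, G, J
  1-simplices (18): AB, AD, AE, AF, AG, AJ, BD, BE, BF, BG, BJ, DE, DF, DJ, EG, FG, FJ, GJ
  2-simplices (12): ABF, ABJ, ADE, ADF, AEG, AGJ, BDE, BDJ, BEG, BFG, DFJ, FGJ

Hence C_0 ≅ Z^7, C_1 ≅ Z^18, C_2 ≅ Z^12.

Boundary ∂_1: C_1 → C_0 maps an edge to its endpoints' difference, ∂[p,q] = q − p.
The resulting 7×18 matrix has rank 6, and its Smith normal form has invariant factors (1,1,1,1,1,1).

∂_2: C_2 → C_1 sends each 2-simplex [p,q,r] to [q,r] − [p,r] + [p,q]. For instance
  ∂ADE = DE − AE + AD,
  ∂BFG = FG − BG + BF.
The resulting 18×12 matrix has rank 12, and its Smith normal form has invariant factors (1,1,1,1,1,1,1,1,1,1,1,2).

From H_k ≅ ker(∂_k) / im(∂_{k+1}) we obtain:

  H_0: rank C_0 − rank ∂_1 = 7 − 6 = 1, and the invariant factors of ∂_1 are all 1, so H_0 = Z.
  H_1: rank ker ∂_1 − rank ∂_2 = (18 − 6) − 12 = 0, and ∂_2 has invariant factor 2 > 1, so H_1 = Z/2.
  H_2: rank ker ∂_2 − rank ∂_3 = (12 − 12) − 0 = 0, and there is no ∂_3, so H_2 = 0.

As a check, the Euler characteristic is 7 − 18 + 12 = 1, which agrees with 1 − 0 + 0 = 1.

Hence the Betti numbers are b_0 = 1, b_1 = 0, b_2 = 0.

b_0 = 1, b_1 = 0, b_2 = 0.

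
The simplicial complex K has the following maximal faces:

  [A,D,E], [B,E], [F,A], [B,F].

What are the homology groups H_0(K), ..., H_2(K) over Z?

Fix the vertex order A < B < D < E < F and write every simplex with vertices in increasing order. Then dim K = 2 and the simplices of K are:

  0-simplices (5): A, B, D, E, F
  1-simplices (6): AD, AE, AF, BE, BF, DE
  2-simplices (1): ADE

Hence C_0 ≅ Z^5, C_1 ≅ Z^6, C_2 ≅ Z^1.

∂_1: C_1 → C_0 sends each edge [p,q] (with p < q) to q − p. For instance
  ∂AF = F − A.
The 5×6 boundary matrix has rank 4 and Smith normal form diag(1,1,1,1).

∂_2: C_2 → C_1 acts by ∂[p,q,r] = [q,r] − [p,r] + [p,q]. For instance
  ∂ADE = DE − AE + AD.
As a 6×1 matrix over Z this has rank 1, with invariant factors (1).

Now H_k = ker ∂_k / im ∂_{k+1}, so:

  H_0: rank C_0 − rank ∂_1 = 5 − 4 = 1, and the invariant factors of ∂_1 are all 1, so H_0 ≅ Z.
  H_1: rank ker ∂_1 − rank ∂_2 = (6 − 4) − 1 = 1, and the invariant factors of ∂_2 are all 1, so H_1 ≅ Z.
  H_2: rank ker ∂_2 − rank ∂_3 = (1 − 1) − 0 = 0, and there is no ∂_3, so H_2 ≅ 0.

H_0 = Z,  H_1 = Z,  H_2 = 0.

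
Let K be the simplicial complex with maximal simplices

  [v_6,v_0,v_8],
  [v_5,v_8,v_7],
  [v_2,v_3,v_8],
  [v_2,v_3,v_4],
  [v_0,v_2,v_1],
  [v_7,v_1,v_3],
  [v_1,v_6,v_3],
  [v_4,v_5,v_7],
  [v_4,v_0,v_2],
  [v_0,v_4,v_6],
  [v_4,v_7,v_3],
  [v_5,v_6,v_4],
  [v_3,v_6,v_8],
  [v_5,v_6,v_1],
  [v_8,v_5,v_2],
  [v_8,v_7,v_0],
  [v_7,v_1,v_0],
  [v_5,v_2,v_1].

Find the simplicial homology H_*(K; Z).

We work with the vertex ordering v_0 < v_1 < v_2 < v_3 < v_4 < v_5 < v_6 < v_7 < v_8. The simplices of K, each written with vertices in increasing order, are:

  0-simplices (9): [v_0], [v_1], [v_2], [v_3], [v_4], [v_5], [v_6], [v_7], [v_8]
  1-simplices (27): (27 of them)
  2-simplices (18): (18 of them)

Hence C_0 ≅ Z^9, C_1 ≅ Z^27, C_2 ≅ Z^18.

Boundary ∂_1: C_1 → C_0 is given by ∂[p,q] = [q] − [p]. For instance
  ∂[v_0,v_6] = [v_6] − [v_0].
The resulting 9×27 matrix has rank 8, and its Smith normal form has invariant factors (1,1,1,1,1,1,1,1).

Boundary ∂_2: C_2 → C_1 sends each 2-simplex [p,q,r] to [q,r] − [p,r] + [p,q]. For instance
  ∂[v_1,v_2,v_5] = [v_2,v_5] − [v_1,v_5] + [v_1,v_2],
  ∂[v_0,v_1,v_2] = [v_1,v_2] − [v_0,v_2] + [v_0,v_1].
The 27×18 boundary matrix has rank 17 and Smith normal form diag(1,1,1,1,1,1,1,1,1,1,1,1,1,1,1,1,1).

Reading off H_k = ker ∂_k / im ∂_{k+1}:

  H_0: rank C_0 − rank ∂_1 = 9 − 8 = 1, and the invariant factors of ∂_1 are all 1, so H_0 = Z.
  H_1: rank ker ∂_1 − rank ∂_2 = (27 − 8) − 17 = 2, and the invariant factors of ∂_2 are all 1, so H_1 = Z^2.
  H_2: rank ker ∂_2 − rank ∂_3 = (18 − 17) − 0 = 1, and there is no ∂_3, so H_2 = Z.

As a check, the Euler characteristic is 9 − 27 + 18 = 0, which agrees with 1 − 2 + 1 = 0.
(K is a triangulation of the torus T^2.)

H_0 ≅ Z,  H_1 ≅ Z^2,  H_2 ≅ Z.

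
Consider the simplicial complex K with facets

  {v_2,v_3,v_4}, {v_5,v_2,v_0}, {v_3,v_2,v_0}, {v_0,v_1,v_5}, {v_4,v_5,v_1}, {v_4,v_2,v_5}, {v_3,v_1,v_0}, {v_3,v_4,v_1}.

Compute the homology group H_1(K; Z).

H_1 = 0.

Take the total order v_0 < v_1 < v_2 < v_3 < v_4 < v_5 on the vertex set. Then K (dimension 2) consists of the simplices:

  0-simplices (6): [v_0], [v_1], [v_2], [v_3], [v_4], [v_5]
  1-simplices (12): [v_0,v_1], [v_0,v_2], [v_0,v_3], [v_0,v_5], [v_1,v_3], [v_1,v_4], [v_1,v_5], [v_2,v_3], [v_2,v_4], [v_2,v_5], [v_3,v_4], [v_4,v_5]
  2-simplices (8): [v_0,v_1,v_3], [v_0,v_1,v_5], [v_0,v_2,v_3], [v_0,v_2,v_5], [v_1,v_3,v_4], [v_1,v_4,v_5], [v_2,v_3,v_4], [v_2,v_4,v_5]

giving chain groups C_0 ≅ Z^6, C_1 ≅ Z^12, C_2 ≅ Z^8.

∂_1: C_1 → C_0 maps an edge to its endpoints' difference, ∂[p,q] = q − p.
This gives a 6×12 integer matrix of rank 5; reducing to Smith normal form yields diagonal entries (1,1,1,1,1).

The boundary map ∂_2: C_2 → C_1 acts by ∂[p,q,r] = [q,r] − [p,r] + [p,q]. For instance
  ∂[v_2,v_4,v_5] = [v_4,v_5] − [v_2,v_5] + [v_2,v_4],
  ∂[v_0,v_1,v_5] = [v_1,v_5] − [v_0,v_5] + [v_0,v_1].
This gives a 12×8 integer matrix of rank 7; reducing to Smith normal form yields diagonal entries (1,1,1,1,1,1,1).

From H_k ≅ ker(∂_k) / im(∂_{k+1}) we obtain:

  H_1: rank ker ∂_1 − rank ∂_2 = (12 − 5) − 7 = 0, and the invariant factors of ∂_2 are all 1, so H_1 ≅ 0.

(K is a triangulation of the 2-sphere S^2.)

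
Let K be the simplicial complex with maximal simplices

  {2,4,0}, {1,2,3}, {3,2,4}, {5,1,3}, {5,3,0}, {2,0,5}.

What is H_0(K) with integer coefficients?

H_0 = Z.

Order the vertices as 0 < 1 < 2 < 3 < 4 < 5. Listing each simplex with vertices in this order, K has dimension 2 with simplices:

  0-simplices (6): [0], [1], [2], [3], [4], [5]
  1-simplices (12): [0,2], [0,3], [0,4], [0,5], [1,2], [1,3], [1,5], [2,3], [2,4], [2,5], [3,4], [3,5]
  2-simplices (6): [0,2,4], [0,2,5], [0,3,5], [1,2,3], [1,3,5], [2,3,4]

Hence C_0 ≅ Z^6, C_1 ≅ Z^12, C_2 ≅ Z^6.

Boundary ∂_1: C_1 → C_0 is given by ∂[p,q] = [q] − [p].
The resulting 6×12 matrix has rank 5, and its Smith normal form has invariant factors (1,1,1,1,1).

∂_2: C_2 → C_1 maps a triangle to the signed sum of its edges. For instance
  ∂[0,3,5] = [3,5] − [0,5] + [0,3],
  ∂[1,3,5] = [3,5] − [1,5] + [1,3].
The 12×6 boundary matrix has rank 6 and Smith normal form diag(1,1,1,1,1,1).

Reading off H_k = ker ∂_k / im ∂_{k+1}:

  H_0: rank C_0 − rank ∂_1 = 6 − 5 = 1, and the invariant factors of ∂_1 are all 1, so H_0 ≅ Z.

(K is a triangulation of the cylinder S^1 x I.)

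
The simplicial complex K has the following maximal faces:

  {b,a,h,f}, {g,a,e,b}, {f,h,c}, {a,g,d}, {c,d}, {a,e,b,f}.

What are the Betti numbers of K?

Fix the vertex order a < b < c < d < e < f < g < h and write every simplex with vertices in increasing order. Then dim K = 3 and the simplices of K are:

  0-simplices (8): a, b, c, d, e, f, g, h
  1-simplices (17): ab, ad, ae, af, ag, ah, be, bf, bg, bh, cd, cf, ch, dg, ef, eg, fh
  2-simplices (12): abe, abf, abg, abh, adg, aef, aeg, afh, bef, beg, bfh, cfh
  3-simplices (3): abef, abeg, abfh

Hence C_0 ≅ Z^8, C_1 ≅ Z^17, C_2 ≅ Z^12, C_3 ≅ Z^3.

The boundary map ∂_1: C_1 → C_0 maps an edge to its endpoints' difference, ∂[p,q] = q − p. For instance
  ∂cd = d − c.
The resulting 8×17 matrix has rank 7, and its Smith normal form has invariant factors (1,1,1,1,1,1,1).

∂_2: C_2 → C_1 acts by ∂[p,q,r] = [q,r] − [p,r] + [p,q]. For instance
  ∂aeg = eg − ag + ae,
  ∂bfh = fh − bh + bf.
The 17×12 boundary matrix has rank 9 and Smith normal form diag(1,1,1,1,1,1,1,1,1).

∂_3: C_3 → C_2 sends each 3-simplex σ to the alternating sum Σ_i (−1)^i (σ with its i-th vertex removed). For instance
  ∂abeg = beg − aeg + abg − abe,
  ∂abef = bef − aef + abf − abe.
The resulting 12×3 matrix has rank 3, and its Smith normal form has invariant factors (1,1,1).

Reading off H_k = ker ∂_k / im ∂_{k+1}:

  H_0: rank C_0 − rank ∂_1 = 8 − 7 = 1, and the invariant factors of ∂_1 are all 1, so H_0 ≅ Z.
  H_1: rank ker ∂_1 − rank ∂_2 = (17 − 7) − 9 = 1, and the invariant factors of ∂_2 are all 1, so H_1 ≅ Z.
  H_2: rank ker ∂_2 − rank ∂_3 = (12 − 9) − 3 = 0, and the invariant factors of ∂_3 are all 1, so H_2 ≅ 0.
  H_3: rank ker ∂_3 − rank ∂_4 = (3 − 3) − 0 = 0, and there is no ∂_4, so H_3 ≅ 0.

As a check, the Euler characteristic is 8 − 17 + 12 − 3 = 0, which agrees with 1 − 1 + 0 − 0 = 0.

Hence the Betti numbers are b_0 = 1, b_1 = 1, b_2 = 0, b_3 = 0.

b_0 = 1, b_1 = 1, b_2 = 0, b_3 = 0.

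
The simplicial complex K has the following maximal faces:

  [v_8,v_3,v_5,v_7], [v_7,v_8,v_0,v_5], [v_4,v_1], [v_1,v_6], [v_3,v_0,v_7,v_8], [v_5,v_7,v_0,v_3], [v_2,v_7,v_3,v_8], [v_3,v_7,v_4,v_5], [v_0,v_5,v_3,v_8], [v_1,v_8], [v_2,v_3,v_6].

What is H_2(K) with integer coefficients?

H_2 = 0.

We work with the vertex ordering v_0 < v_1 < v_2 < v_3 < v_4 < v_5 < v_6 < v_7 < v_8. The simplices of K, each written with vertices in increasing order, are:

  0-simplices (9): [v_0], [v_1], [v_2], [v_3], [v_4], [v_5], [v_6], [v_7], [v_8]
  1-simplices (21): (21 of them)
  2-simplices (17): (17 of them)
  3-simplices (7): [v_0,v_3,v_5,v_7], [v_0,v_3,v_5,v_8], [v_0,v_3,v_7,v_8], [v_0,v_5,v_7,v_8], [v_2,v_3,v_7,v_8], [v_3,v_4,v_5,v_7], [v_3,v_5,v_7,v_8]

Hence C_0 ≅ Z^9, C_1 ≅ Z^21, C_2 ≅ Z^17, C_3 ≅ Z^7.

The boundary map ∂_1: C_1 → C_0 maps an edge to its endpoints' difference, ∂[p,q] = q − p. For instance
  ∂[v_0,v_5] = [v_5] − [v_0].
This gives a 9×21 integer matrix of rank 8; reducing to Smith normal form yields diagonal entries (1,1,1,1,1,1,1,1).

The boundary map ∂_2: C_2 → C_1 acts by ∂[p,q,r] = [q,r] − [p,r] + [p,q]. For instance
  ∂[v_4,v_5,v_7] = [v_5,v_7] − [v_4,v_7] + [v_4,v_5],
  ∂[v_0,v_3,v_7] = [v_3,v_7] − [v_0,v_7] + [v_0,v_3].
The 21×17 boundary matrix has rank 11 and Smith normal form diag(1,1,1,1,1,1,1,1,1,1,1).

The boundary map ∂_3: C_3 → C_2 sends each 3-simplex σ to the alternating sum Σ_i (−1)^i (σ with its i-th vertex removed). For instance
  ∂[v_3,v_5,v_7,v_8] = [v_5,v_7,v_8] − [v_3,v_7,v_8] + [v_3,v_5,v_8] − [v_3,v_5,v_7],
  ∂[v_0,v_3,v_5,v_8] = [v_3,v_5,v_8] − [v_0,v_5,v_8] + [v_0,v_3,v_8] − [v_0,v_3,v_5].
As a 17×7 matrix over Z this has rank 6, with invariant factors (1,1,1,1,1,1).

Reading off H_k = ker ∂_k / im ∂_{k+1}:

  H_2: rank ker ∂_2 − rank ∂_3 = (17 − 11) − 6 = 0, and the invariant factors of ∂_3 are all 1, so H_2 = 0.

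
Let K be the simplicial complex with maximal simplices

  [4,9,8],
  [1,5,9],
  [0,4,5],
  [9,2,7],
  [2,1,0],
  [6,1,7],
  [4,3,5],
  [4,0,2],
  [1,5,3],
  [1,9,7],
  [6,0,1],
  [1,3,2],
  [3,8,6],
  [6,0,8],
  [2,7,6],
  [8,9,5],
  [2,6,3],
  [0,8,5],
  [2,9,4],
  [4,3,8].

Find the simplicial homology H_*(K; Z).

H_0 = Z,  H_1 = Z ⊕ Z_2,  H_2 = 0.

Fix the vertex order 0 < 1 < 2 < 3 < 4 < 5 < 6 < 7 < 8 < 9 and write every simplex with vertices in increasing order. Then dim K = 2 and the simplices of K are:

  0-simplices (10): [0], [1], [2], [3], [4], [5], [6], [7], [8], [9]
  1-simplices (30): (30 of them)
  2-simplices (20): (20 of them)

giving chain groups C_0 ≅ Z^10, C_1 ≅ Z^30, C_2 ≅ Z^20.

∂_1: C_1 → C_0 maps an edge to its endpoints' difference, ∂[p,q] = q − p. For instance
  ∂[4,8] = [8] − [4].
This gives a 10×30 integer matrix of rank 9; reducing to Smith normal form yields diagonal entries (1,1,1,1,1,1,1,1,1).

Boundary ∂_2: C_2 → C_1 acts by ∂[p,q,r] = [q,r] − [p,r] + [p,q]. For instance
  ∂[2,6,7] = [6,7] − [2,7] + [2,6],
  ∂[0,4,5] = [4,5] − [0,5] + [0,4].
The resulting 30×20 matrix has rank 20, and its Smith normal form has invariant factors (1,1,1,1,1,1,1,1,1,1,1,1,1,1,1,1,1,1,1,2).

Reading off H_k = ker ∂_k / im ∂_{k+1}:

  H_0: rank C_0 − rank ∂_1 = 10 − 9 = 1, and the invariant factors of ∂_1 are all 1, so H_0 ≅ Z.
  H_1: rank ker ∂_1 − rank ∂_2 = (30 − 9) − 20 = 1, and ∂_2 has invariant factor 2 > 1, so H_1 ≅ Z ⊕ Z_2.
  H_2: rank ker ∂_2 − rank ∂_3 = (20 − 20) − 0 = 0, and there is no ∂_3, so H_2 ≅ 0.

As a check, the Euler characteristic is 10 − 30 + 20 = 0, which agrees with 1 − 1 + 0 = 0.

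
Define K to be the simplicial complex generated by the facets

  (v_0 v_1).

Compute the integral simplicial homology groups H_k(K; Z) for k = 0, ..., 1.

H_0 ≅ Z,  H_1 = 0.

Fix the vertex order v_0 < v_1 and write every simplex with vertices in increasing order. Then dim K = 1 and the simplices of K are:

  0-simplices (2): [v_0], [v_1]
  1-simplices (1): [v_0,v_1]

so the chain groups are C_0 ≅ Z^2, C_1 ≅ Z^1.

∂_1: C_1 → C_0 maps an edge to its endpoints' difference, ∂[p,q] = q − p.
The 2×1 boundary matrix has rank 1 and Smith normal form diag(1).

Reading off H_k = ker ∂_k / im ∂_{k+1}:

  H_0: rank C_0 − rank ∂_1 = 2 − 1 = 1, and the invariant factors of ∂_1 are all 1, so H_0 ≅ Z.
  H_1: rank ker ∂_1 − rank ∂_2 = (1 − 1) − 0 = 0, and there is no ∂_2, so H_1 ≅ 0.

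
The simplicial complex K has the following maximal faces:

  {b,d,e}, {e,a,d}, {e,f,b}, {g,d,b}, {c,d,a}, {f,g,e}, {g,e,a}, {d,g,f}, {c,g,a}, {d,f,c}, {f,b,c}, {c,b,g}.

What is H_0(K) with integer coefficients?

Order the vertices as a < b < c < d < e < f < g. Listing each simplex with vertices in this order, K has dimension 2 with simplices:

  0-simplices (7): a, b, c, d, e, f, g
  1-simplices (18): ac, ad, ae, ag, bc, bd, be, bf, bg, cd, cf, cg, de, df, dg, ef, eg, fg
  2-simplices (12): acd, acg, ade, aeg, bcf, bcg, bde, bdg, bef, cdf, dfg, efg

so the chain groups are C_0 ≅ Z^7, C_1 ≅ Z^18, C_2 ≅ Z^12.

The boundary map ∂_1: C_1 → C_0 maps an edge to its endpoints' difference, ∂[p,q] = q − p. For instance
  ∂df = f − d.
As a 7×18 matrix over Z this has rank 6, with invariant factors (1,1,1,1,1,1).

The boundary map ∂_2: C_2 → C_1 acts by ∂[p,q,r] = [q,r] − [p,r] + [p,q]. For instance
  ∂bde = de − be + bd,
  ∂dfg = fg − dg + df.
As a 18×12 matrix over Z this has rank 12, with invariant factors (1,1,1,1,1,1,1,1,1,1,1,2).

Reading off H_k = ker ∂_k / im ∂_{k+1}:

  H_0: rank C_0 − rank ∂_1 = 7 − 6 = 1, and the invariant factors of ∂_1 are all 1, so H_0 ≅ Z.

H_0 = Z.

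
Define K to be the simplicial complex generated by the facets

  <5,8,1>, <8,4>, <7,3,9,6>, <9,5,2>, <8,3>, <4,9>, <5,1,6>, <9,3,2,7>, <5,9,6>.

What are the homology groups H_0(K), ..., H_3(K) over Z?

K has 9 vertices, 19 edges, 11 triangles, 2 3-simplices.
rank ∂_0 = 0, rank ∂_1 = 8 ⇒ b_0 = 9 − 0 − 8 = 1; all invariant factors of ∂_1 are 1 so no torsion. So H_0 = Z.
rank ∂_1 = 8, rank ∂_2 = 9 ⇒ b_1 = 19 − 8 − 9 = 2; all invariant factors of ∂_2 are 1 so no torsion. So H_1 = Z^2.
rank ∂_2 = 9, rank ∂_3 = 2 ⇒ b_2 = 11 − 9 − 2 = 0; all invariant factors of ∂_3 are 1 so no torsion. So H_2 = 0.
rank ∂_3 = 2, rank ∂_4 = 0 ⇒ b_3 = 2 − 2 − 0 = 0. So H_3 = 0.

H_0 = Z,  H_1 = Z^2,  H_2 = 0,  H_3 = 0.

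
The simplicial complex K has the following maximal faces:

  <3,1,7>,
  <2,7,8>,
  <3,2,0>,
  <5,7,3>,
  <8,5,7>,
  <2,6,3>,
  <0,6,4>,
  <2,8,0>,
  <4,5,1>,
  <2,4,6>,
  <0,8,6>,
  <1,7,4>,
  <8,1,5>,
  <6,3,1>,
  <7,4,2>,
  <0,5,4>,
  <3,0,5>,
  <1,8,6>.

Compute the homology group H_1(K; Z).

H_1 ≅ Z ⊕ Z/2.

Order the vertices as 0 < 1 < 2 < 3 < 4 < 5 < 6 < 7 < 8. Listing each simplex with vertices in this order, K has dimension 2 with simplices:

  0-simplices (9): [0], [1], [2], [3], [4], [5], [6], [7], [8]
  1-simplices (27): (27 of them)
  2-simplices (18): [0,2,3], [0,2,8], [0,3,5], [0,4,5], [0,4,6], [0,6,8], [1,3,6], [1,3,7], [1,4,5], [1,4,7], [1,5,8], [1,6,8], [2,3,6], [2,4,6], [2,4,7], [2,7,8], [3,5,7], [5,7,8]

Hence C_0 ≅ Z^9, C_1 ≅ Z^27, C_2 ≅ Z^18.

∂_1: C_1 → C_0 maps an edge to its endpoints' difference, ∂[p,q] = q − p.
The resulting 9×27 matrix has rank 8, and its Smith normal form has invariant factors (1,1,1,1,1,1,1,1).

Boundary ∂_2: C_2 → C_1 sends each 2-simplex [p,q,r] to [q,r] − [p,r] + [p,q]. For instance
  ∂[2,4,7] = [4,7] − [2,7] + [2,4],
  ∂[0,4,5] = [4,5] − [0,5] + [0,4].
The resulting 27×18 matrix has rank 18, and its Smith normal form has invariant factors (1,1,1,1,1,1,1,1,1,1,1,1,1,1,1,1,1,2).

From H_k ≅ ker(∂_k) / im(∂_{k+1}) we obtain:

  H_1: rank ker ∂_1 − rank ∂_2 = (27 − 8) − 18 = 1, and ∂_2 has invariant factor 2 > 1, so H_1 = Z ⊕ Z/2.

(K is a triangulation of the Klein bottle.)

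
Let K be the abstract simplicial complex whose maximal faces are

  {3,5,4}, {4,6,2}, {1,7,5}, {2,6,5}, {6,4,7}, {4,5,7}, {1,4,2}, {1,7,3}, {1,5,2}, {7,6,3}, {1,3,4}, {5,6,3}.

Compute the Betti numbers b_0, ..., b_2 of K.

Order the vertices as 1 < 2 < 3 < 4 < 5 < 6 < 7. Listing each simplex with vertices in this order, K has dimension 2 with simplices:

  0-simplices (7): [1], [2], [3], [4], [5], [6], [7]
  1-simplices (18): [1,2], [1,3], [1,4], [1,5], [1,7], [2,4], [2,5], [2,6], [3,4], [3,5], [3,6], [3,7], [4,5], [4,6], [4,7], [5,6], [5,7], [6,7]
  2-simplices (12): [1,2,4], [1,2,5], [1,3,4], [1,3,7], [1,5,7], [2,4,6], [2,5,6], [3,4,5], [3,5,6], [3,6,7], [4,5,7], [4,6,7]

so the chain groups are C_0 ≅ Z^7, C_1 ≅ Z^18, C_2 ≅ Z^12.

The boundary map ∂_1: C_1 → C_0 sends each edge [p,q] (with p < q) to q − p.
As a 7×18 matrix over Z this has rank 6, with invariant factors (1,1,1,1,1,1).

∂_2: C_2 → C_1 acts by ∂[p,q,r] = [q,r] − [p,r] + [p,q]. For instance
  ∂[1,2,5] = [2,5] − [1,5] + [1,2],
  ∂[4,6,7] = [6,7] − [4,7] + [4,6].
This gives a 18×12 integer matrix of rank 12; reducing to Smith normal form yields diagonal entries (1,1,1,1,1,1,1,1,1,1,1,2).

Now H_k = ker ∂_k / im ∂_{k+1}, so:

  H_0: rank C_0 − rank ∂_1 = 7 − 6 = 1, and the invariant factors of ∂_1 are all 1, so H_0 ≅ Z.
  H_1: rank ker ∂_1 − rank ∂_2 = (18 − 6) − 12 = 0, and ∂_2 has invariant factor 2 > 1, so H_1 ≅ Z/2Z.
  H_2: rank ker ∂_2 − rank ∂_3 = (12 − 12) − 0 = 0, and there is no ∂_3, so H_2 ≅ 0.

Hence the Betti numbers are b_0 = 1, b_1 = 0, b_2 = 0.

b_0 = 1, b_1 = 0, b_2 = 0.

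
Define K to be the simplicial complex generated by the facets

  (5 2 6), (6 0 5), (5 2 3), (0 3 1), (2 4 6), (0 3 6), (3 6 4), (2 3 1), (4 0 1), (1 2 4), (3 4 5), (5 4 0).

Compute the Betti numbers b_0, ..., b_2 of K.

b_0 = 1, b_1 = 0, b_2 = 0.

Fix the vertex order 0 < 1 < 2 < 3 < 4 < 5 < 6 and write every simplex with vertices in increasing order. Then dim K = 2 and the simplices of K are:

  0-simplices (7): [0], [1], [2], [3], [4], [5], [6]
  1-simplices (18): [0,1], [0,3], [0,4], [0,5], [0,6], [1,2], [1,3], [1,4], [2,3], [2,4], [2,5], [2,6], [3,4], [3,5], [3,6], [4,5], [4,6], [5,6]
  2-simplices (12): [0,1,3], [0,1,4], [0,3,6], [0,4,5], [0,5,6], [1,2,3], [1,2,4], [2,3,5], [2,4,6], [2,5,6], [3,4,5], [3,4,6]

giving chain groups C_0 ≅ Z^7, C_1 ≅ Z^18, C_2 ≅ Z^12.

∂_1: C_1 → C_0 sends each edge [p,q] (with p < q) to q − p.
As a 7×18 matrix over Z this has rank 6, with invariant factors (1,1,1,1,1,1).

The boundary map ∂_2: C_2 → C_1 maps a triangle to the signed sum of its edges. For instance
  ∂[1,2,4] = [2,4] − [1,4] + [1,2],
  ∂[0,1,4] = [1,4] − [0,4] + [0,1].
This gives a 18×12 integer matrix of rank 12; reducing to Smith normal form yields diagonal entries (1,1,1,1,1,1,1,1,1,1,1,2).

Now H_k = ker ∂_k / im ∂_{k+1}, so:

  H_0: rank C_0 − rank ∂_1 = 7 − 6 = 1, and the invariant factors of ∂_1 are all 1, so H_0 ≅ Z.
  H_1: rank ker ∂_1 − rank ∂_2 = (18 − 6) − 12 = 0, and ∂_2 has invariant factor 2 > 1, so H_1 ≅ Z/2.
  H_2: rank ker ∂_2 − rank ∂_3 = (12 − 12) − 0 = 0, and there is no ∂_3, so H_2 ≅ 0.

As a check, the Euler characteristic is 7 − 18 + 12 = 1, which agrees with 1 − 0 + 0 = 1.

Hence the Betti numbers are b_0 = 1, b_1 = 0, b_2 = 0.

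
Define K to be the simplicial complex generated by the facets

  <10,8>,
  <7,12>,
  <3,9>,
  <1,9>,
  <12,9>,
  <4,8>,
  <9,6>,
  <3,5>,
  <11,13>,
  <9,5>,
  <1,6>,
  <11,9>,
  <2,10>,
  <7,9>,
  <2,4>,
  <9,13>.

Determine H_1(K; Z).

Fix the vertex order 1 < 2 < 3 < 4 < 5 < 6 < 7 < 8 < 9 < 10 < 11 < 12 < 13 and write every simplex with vertices in increasing order. Then dim K = 1 and the simplices of K are:

  0-simplices (13): [1], [2], [3], [4], [5], [6], [7], [8], [9], [10], [11], [12], [13]
  1-simplices (16): [1,6], [1,9], [2,4], [2,10], [3,5], [3,9], [4,8], [5,9], [6,9], [7,9], [7,12], [8,10], [9,11], [9,12], [9,13], [11,13]

so the chain groups are C_0 ≅ Z^13, C_1 ≅ Z^16.

∂_1: C_1 → C_0 is given by ∂[p,q] = [q] − [p].
This gives a 13×16 integer matrix of rank 11; reducing to Smith normal form yields diagonal entries (1,1,1,1,1,1,1,1,1,1,1).

From H_k ≅ ker(∂_k) / im(∂_{k+1}) we obtain:

  H_1: rank ker ∂_1 − rank ∂_2 = (16 − 11) − 0 = 5, and there is no ∂_2, so H_1 = Z^5.

H_1 = Z^5.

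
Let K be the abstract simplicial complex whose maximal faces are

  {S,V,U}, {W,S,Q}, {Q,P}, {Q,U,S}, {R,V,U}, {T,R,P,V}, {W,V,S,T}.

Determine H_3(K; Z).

H_3 ≅ 0.

Take the total order P < Q < R < S < T < U < V < W on the vertex set. Then K (dimension 3) consists of the simplices:

  0-simplices (8): P, Q, R, S, T, U, V, W
  1-simplices (18): PQ, PR, PT, PV, QS, QU, QW, RT, RU, RV, ST, SU, SV, SW, TV, TW, UV, VW
  2-simplices (12): PRT, PRV, PTV, QSU, QSW, RTV, RUV, STV, STW, SUV, SVW, TVW
  3-simplices (2): PRTV, STVW

Hence C_0 ≅ Z^8, C_1 ≅ Z^18, C_2 ≅ Z^12, C_3 ≅ Z^2.

The boundary map ∂_1: C_1 → C_0 sends each edge [p,q] (with p < q) to q − p. For instance
  ∂QS = S − Q.
As a 8×18 matrix over Z this has rank 7, with invariant factors (1,1,1,1,1,1,1).

Boundary ∂_2: C_2 → C_1 maps a triangle to the signed sum of its edges. For instance
  ∂PRV = RV − PV + PR,
  ∂SUV = UV − SV + SU.
This gives a 18×12 integer matrix of rank 10; reducing to Smith normal form yields diagonal entries (1,1,1,1,1,1,1,1,1,1).

∂_3: C_3 → C_2 sends each 3-simplex σ to the alternating sum Σ_i (−1)^i (σ with its i-th vertex removed). For instance
  ∂PRTV = RTV − PTV + PRV − PRT,
  ∂STVW = TVW − SVW + STW − STV.
This gives a 12×2 integer matrix of rank 2; reducing to Smith normal form yields diagonal entries (1,1).

Reading off H_k = ker ∂_k / im ∂_{k+1}:

  H_3: rank ker ∂_3 − rank ∂_4 = (2 − 2) − 0 = 0, and there is no ∂_4, so H_3 = 0.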